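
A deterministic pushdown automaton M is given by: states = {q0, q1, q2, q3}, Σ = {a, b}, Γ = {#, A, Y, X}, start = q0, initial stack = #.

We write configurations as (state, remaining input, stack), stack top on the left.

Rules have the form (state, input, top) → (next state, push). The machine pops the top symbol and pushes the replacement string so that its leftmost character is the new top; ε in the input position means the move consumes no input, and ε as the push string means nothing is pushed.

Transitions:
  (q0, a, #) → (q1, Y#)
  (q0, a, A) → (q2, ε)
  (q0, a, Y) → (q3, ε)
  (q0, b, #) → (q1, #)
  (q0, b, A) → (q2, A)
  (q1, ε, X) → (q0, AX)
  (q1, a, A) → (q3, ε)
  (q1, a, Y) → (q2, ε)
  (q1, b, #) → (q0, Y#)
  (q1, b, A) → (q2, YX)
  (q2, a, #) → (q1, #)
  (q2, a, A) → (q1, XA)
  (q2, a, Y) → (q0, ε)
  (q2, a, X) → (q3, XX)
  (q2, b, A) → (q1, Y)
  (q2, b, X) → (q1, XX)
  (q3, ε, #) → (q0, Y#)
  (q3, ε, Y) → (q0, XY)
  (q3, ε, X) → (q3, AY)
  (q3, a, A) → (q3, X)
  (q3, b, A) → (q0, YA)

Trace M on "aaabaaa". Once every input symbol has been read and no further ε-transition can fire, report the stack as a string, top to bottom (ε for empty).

(q0, aaabaaa, #) ⊢ (q1, aabaaa, Y#) ⊢ (q2, abaaa, #) ⊢ (q1, baaa, #) ⊢ (q0, aaa, Y#) ⊢ (q3, aa, #) ⊢ (q0, aa, Y#) ⊢ (q3, a, #) ⊢ (q0, a, Y#) ⊢ (q3, ε, #) ⊢ (q0, ε, Y#)
All input consumed in state q0 with stack Y#.

Y#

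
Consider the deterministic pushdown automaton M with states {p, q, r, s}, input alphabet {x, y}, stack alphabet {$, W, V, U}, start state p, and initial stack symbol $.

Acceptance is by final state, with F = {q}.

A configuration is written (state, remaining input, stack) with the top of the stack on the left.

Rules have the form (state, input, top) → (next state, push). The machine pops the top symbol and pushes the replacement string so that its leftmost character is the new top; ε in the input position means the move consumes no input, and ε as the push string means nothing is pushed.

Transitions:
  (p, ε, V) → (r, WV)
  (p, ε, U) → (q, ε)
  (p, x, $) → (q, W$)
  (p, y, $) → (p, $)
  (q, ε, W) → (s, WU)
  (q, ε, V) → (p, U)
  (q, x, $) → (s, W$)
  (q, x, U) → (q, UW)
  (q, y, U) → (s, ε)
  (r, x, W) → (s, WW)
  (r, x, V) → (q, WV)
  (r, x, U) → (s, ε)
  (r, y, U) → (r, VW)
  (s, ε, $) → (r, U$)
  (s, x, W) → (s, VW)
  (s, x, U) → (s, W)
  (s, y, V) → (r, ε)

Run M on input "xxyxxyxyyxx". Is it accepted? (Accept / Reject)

Reject

(p, xxyxxyxyyxx, $)
  read x, top $: go to q, push W$ → (q, xyxxyxyyxx, W$)
  ε-move, top W: go to s, push WU → (s, xyxxyxyyxx, WU$)
  read x, top W: go to s, push VW → (s, yxxyxyyxx, VWU$)
  read y, top V: go to r, push ε → (r, xxyxyyxx, WU$)
  read x, top W: go to s, push WW → (s, xyxyyxx, WWU$)
  read x, top W: go to s, push VW → (s, yxyyxx, VWWU$)
  read y, top V: go to r, push ε → (r, xyyxx, WWU$)
  read x, top W: go to s, push WW → (s, yyxx, WWWU$)
No transition applies at (s, yyxx, WWWU$); input not fully consumed.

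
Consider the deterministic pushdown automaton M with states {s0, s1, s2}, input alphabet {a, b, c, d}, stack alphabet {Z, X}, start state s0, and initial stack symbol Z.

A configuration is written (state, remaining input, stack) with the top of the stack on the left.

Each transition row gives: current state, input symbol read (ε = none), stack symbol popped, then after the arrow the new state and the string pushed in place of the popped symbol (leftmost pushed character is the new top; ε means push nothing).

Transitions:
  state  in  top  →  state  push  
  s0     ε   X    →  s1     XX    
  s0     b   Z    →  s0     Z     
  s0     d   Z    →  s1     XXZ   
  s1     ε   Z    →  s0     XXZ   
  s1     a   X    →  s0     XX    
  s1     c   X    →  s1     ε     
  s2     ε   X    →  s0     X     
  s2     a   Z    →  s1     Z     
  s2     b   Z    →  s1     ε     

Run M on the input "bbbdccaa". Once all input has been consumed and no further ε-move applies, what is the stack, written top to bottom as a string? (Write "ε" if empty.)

XXXXXXXZ

(s0, bbbdccaa, Z)
  read b, top Z: go to s0, push Z → (s0, bbdccaa, Z)
  read b, top Z: go to s0, push Z → (s0, bdccaa, Z)
  read b, top Z: go to s0, push Z → (s0, dccaa, Z)
  read d, top Z: go to s1, push XXZ → (s1, ccaa, XXZ)
  read c, top X: go to s1, push ε → (s1, caa, XZ)
  read c, top X: go to s1, push ε → (s1, aa, Z)
  ε-move, top Z: go to s0, push XXZ → (s0, aa, XXZ)
  ε-move, top X: go to s1, push XX → (s1, aa, XXXZ)
  read a, top X: go to s0, push XX → (s0, a, XXXXZ)
  ε-move, top X: go to s1, push XX → (s1, a, XXXXXZ)
  read a, top X: go to s0, push XX → (s0, ε, XXXXXXZ)
  ε-move, top X: go to s1, push XX → (s1, ε, XXXXXXXZ)
All input consumed in state s1 with stack XXXXXXXZ.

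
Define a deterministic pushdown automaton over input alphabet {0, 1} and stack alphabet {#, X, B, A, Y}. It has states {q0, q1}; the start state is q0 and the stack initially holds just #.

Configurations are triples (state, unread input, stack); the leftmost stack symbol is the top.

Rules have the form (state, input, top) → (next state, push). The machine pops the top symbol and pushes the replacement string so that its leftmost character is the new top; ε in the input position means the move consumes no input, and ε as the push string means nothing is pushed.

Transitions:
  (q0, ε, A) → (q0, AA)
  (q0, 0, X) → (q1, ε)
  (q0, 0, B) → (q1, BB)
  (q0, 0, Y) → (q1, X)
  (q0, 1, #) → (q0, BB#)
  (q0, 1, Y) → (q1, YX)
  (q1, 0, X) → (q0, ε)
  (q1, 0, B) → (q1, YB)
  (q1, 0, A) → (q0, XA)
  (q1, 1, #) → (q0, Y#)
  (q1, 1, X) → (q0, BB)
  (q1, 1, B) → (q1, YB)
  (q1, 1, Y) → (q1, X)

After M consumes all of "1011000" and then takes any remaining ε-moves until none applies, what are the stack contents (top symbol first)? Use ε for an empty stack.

(q0, 1011000, #)
  read 1, top #: go to q0, push BB# → (q0, 011000, BB#)
  read 0, top B: go to q1, push BB → (q1, 11000, BBB#)
  read 1, top B: go to q1, push YB → (q1, 1000, YBBB#)
  read 1, top Y: go to q1, push X → (q1, 000, XBBB#)
  read 0, top X: go to q0, push ε → (q0, 00, BBB#)
  read 0, top B: go to q1, push BB → (q1, 0, BBBB#)
  read 0, top B: go to q1, push YB → (q1, ε, YBBBB#)
All input consumed in state q1 with stack YBBBB#.

YBBBB#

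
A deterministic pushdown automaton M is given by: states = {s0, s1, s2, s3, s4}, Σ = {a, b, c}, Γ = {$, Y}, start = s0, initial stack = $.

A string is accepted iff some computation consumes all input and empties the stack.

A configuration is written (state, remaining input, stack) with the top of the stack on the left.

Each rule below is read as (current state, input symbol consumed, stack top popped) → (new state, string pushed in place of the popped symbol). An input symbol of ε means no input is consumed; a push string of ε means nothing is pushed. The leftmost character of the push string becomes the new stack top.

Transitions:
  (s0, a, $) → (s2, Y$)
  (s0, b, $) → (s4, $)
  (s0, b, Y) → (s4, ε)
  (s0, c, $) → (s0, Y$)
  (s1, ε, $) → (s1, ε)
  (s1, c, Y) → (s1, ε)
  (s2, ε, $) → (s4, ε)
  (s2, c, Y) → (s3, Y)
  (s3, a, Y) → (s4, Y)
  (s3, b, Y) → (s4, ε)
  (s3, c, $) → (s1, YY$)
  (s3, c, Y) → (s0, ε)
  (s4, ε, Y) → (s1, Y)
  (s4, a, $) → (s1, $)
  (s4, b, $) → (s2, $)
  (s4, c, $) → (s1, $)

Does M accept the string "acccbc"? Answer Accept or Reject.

Accept

(s0, acccbc, $) ⊢ (s2, cccbc, Y$) ⊢ (s3, ccbc, Y$) ⊢ (s0, cbc, $) ⊢ (s0, bc, Y$) ⊢ (s4, c, $) ⊢ (s1, ε, $) ⊢ (s1, ε, ε)
All input consumed and the stack is empty.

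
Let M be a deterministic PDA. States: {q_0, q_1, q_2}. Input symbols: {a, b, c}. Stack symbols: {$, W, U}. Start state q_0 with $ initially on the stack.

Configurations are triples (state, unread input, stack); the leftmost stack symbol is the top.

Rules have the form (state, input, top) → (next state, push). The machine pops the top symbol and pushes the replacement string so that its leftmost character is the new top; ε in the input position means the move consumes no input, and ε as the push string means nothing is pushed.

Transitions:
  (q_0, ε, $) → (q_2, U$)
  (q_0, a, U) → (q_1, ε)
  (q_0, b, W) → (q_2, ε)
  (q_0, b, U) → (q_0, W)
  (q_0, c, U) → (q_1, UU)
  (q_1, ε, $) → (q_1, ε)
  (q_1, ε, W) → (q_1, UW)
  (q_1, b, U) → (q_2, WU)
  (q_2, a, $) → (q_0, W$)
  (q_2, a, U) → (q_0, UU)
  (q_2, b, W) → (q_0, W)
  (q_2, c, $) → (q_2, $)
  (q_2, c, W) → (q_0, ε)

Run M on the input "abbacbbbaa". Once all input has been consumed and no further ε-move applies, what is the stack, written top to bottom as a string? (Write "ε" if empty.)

(q_0, abbacbbbaa, $)
  ε-move, top $: go to q_2, push U$ → (q_2, abbacbbbaa, U$)
  read a, top U: go to q_0, push UU → (q_0, bbacbbbaa, UU$)
  read b, top U: go to q_0, push W → (q_0, bacbbbaa, WU$)
  read b, top W: go to q_2, push ε → (q_2, acbbbaa, U$)
  read a, top U: go to q_0, push UU → (q_0, cbbbaa, UU$)
  read c, top U: go to q_1, push UU → (q_1, bbbaa, UUU$)
  read b, top U: go to q_2, push WU → (q_2, bbaa, WUUU$)
  read b, top W: go to q_0, push W → (q_0, baa, WUUU$)
  read b, top W: go to q_2, push ε → (q_2, aa, UUU$)
  read a, top U: go to q_0, push UU → (q_0, a, UUUU$)
  read a, top U: go to q_1, push ε → (q_1, ε, UUU$)
All input consumed in state q_1 with stack UUU$.

UUU$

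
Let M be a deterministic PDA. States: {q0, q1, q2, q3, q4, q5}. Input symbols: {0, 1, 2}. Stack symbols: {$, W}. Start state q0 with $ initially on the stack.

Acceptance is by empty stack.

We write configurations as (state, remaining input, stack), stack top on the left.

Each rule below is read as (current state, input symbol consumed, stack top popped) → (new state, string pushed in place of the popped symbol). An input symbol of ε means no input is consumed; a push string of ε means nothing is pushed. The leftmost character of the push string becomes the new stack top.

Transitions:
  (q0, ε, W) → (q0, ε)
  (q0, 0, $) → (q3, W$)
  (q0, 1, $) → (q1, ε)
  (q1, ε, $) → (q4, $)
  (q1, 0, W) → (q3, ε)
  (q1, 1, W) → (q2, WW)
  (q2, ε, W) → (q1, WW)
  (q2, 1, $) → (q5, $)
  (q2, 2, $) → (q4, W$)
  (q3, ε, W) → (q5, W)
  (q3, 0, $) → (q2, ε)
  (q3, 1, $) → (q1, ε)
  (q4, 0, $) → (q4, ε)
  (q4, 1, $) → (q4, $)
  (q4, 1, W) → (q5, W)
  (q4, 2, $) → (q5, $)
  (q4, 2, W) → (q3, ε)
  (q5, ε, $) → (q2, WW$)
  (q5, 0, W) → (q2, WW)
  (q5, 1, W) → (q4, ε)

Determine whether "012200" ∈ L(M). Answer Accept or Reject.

Reject

(q0, 012200, $) ⊢ (q3, 12200, W$) ⊢ (q5, 12200, W$) ⊢ (q4, 2200, $) ⊢ (q5, 200, $) ⊢ (q2, 200, WW$) ⊢ (q1, 200, WWW$)
No transition applies at (q1, 200, WWW$); input not fully consumed.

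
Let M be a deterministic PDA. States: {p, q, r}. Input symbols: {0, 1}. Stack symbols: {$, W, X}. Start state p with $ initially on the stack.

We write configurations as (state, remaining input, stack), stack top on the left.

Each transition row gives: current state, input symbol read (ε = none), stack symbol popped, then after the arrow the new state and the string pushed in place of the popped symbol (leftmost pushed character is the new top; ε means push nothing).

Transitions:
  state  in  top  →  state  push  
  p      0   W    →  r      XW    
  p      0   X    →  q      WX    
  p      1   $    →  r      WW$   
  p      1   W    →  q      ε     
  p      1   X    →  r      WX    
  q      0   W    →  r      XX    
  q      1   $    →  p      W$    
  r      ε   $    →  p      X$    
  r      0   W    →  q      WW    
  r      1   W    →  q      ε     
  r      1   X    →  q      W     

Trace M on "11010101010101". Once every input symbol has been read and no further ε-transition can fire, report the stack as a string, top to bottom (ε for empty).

WXXXXXX$

(p, 11010101010101, $) ⊢ (r, 1010101010101, WW$) ⊢ (q, 010101010101, W$) ⊢ (r, 10101010101, XX$) ⊢ (q, 0101010101, WX$) ⊢ (r, 101010101, XXX$) ⊢ (q, 01010101, WXX$) ⊢ (r, 1010101, XXXX$) ⊢ (q, 010101, WXXX$) ⊢ (r, 10101, XXXXX$) ⊢ (q, 0101, WXXXX$) ⊢ (r, 101, XXXXXX$) ⊢ (q, 01, WXXXXX$) ⊢ (r, 1, XXXXXXX$) ⊢ (q, ε, WXXXXXX$)
All input consumed in state q with stack WXXXXXX$.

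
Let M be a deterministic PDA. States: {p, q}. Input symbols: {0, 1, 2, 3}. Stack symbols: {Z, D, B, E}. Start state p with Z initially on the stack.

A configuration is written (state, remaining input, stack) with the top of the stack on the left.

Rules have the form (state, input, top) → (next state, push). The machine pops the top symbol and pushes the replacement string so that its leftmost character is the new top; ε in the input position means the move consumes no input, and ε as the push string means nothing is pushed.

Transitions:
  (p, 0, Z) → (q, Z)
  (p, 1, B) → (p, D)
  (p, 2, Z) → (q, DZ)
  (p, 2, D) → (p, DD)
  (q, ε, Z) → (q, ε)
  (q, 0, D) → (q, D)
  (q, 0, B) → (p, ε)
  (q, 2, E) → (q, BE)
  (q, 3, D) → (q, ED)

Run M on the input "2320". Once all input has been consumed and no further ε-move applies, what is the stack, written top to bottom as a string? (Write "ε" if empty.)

(p, 2320, Z)
  read 2, top Z: go to q, push DZ → (q, 320, DZ)
  read 3, top D: go to q, push ED → (q, 20, EDZ)
  read 2, top E: go to q, push BE → (q, 0, BEDZ)
  read 0, top B: go to p, push ε → (p, ε, EDZ)
All input consumed in state p with stack EDZ.

EDZ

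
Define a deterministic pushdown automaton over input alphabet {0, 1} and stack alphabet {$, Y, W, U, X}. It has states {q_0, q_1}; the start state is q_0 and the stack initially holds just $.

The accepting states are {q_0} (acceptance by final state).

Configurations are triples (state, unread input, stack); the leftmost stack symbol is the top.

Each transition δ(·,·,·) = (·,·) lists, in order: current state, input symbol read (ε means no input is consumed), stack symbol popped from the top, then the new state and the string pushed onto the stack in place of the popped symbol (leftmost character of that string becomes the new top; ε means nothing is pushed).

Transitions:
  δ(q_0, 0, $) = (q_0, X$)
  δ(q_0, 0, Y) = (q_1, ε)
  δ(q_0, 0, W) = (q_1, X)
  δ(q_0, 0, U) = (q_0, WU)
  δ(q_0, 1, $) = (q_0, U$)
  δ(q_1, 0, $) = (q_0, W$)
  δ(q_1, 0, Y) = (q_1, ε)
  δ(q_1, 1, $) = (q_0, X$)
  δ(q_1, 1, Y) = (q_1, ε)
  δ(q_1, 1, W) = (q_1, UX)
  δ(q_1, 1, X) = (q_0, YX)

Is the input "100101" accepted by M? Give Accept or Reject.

Accept

(q_0, 100101, $)
  read 1, top $: go to q_0, push U$ → (q_0, 00101, U$)
  read 0, top U: go to q_0, push WU → (q_0, 0101, WU$)
  read 0, top W: go to q_1, push X → (q_1, 101, XU$)
  read 1, top X: go to q_0, push YX → (q_0, 01, YXU$)
  read 0, top Y: go to q_1, push ε → (q_1, 1, XU$)
  read 1, top X: go to q_0, push YX → (q_0, ε, YXU$)
All input consumed; state q_0 ∈ F.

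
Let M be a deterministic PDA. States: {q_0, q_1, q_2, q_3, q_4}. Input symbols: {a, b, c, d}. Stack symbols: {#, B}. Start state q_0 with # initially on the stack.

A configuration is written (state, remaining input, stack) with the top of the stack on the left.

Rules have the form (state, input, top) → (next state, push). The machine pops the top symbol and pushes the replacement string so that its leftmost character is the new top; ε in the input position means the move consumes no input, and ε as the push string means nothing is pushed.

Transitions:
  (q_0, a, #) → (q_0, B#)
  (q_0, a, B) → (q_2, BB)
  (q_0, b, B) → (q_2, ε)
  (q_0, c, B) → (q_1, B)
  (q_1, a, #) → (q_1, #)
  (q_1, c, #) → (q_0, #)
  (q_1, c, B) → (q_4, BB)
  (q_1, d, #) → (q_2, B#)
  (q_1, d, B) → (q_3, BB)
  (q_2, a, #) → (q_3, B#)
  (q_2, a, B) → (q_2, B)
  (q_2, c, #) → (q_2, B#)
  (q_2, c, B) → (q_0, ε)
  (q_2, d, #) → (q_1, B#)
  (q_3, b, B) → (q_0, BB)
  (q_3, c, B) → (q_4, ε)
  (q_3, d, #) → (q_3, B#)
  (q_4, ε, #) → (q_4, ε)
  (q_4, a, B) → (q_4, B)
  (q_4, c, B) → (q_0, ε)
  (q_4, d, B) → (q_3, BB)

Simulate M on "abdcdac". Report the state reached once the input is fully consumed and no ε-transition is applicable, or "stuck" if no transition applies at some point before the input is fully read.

(q_0, abdcdac, #)
  read a, top #: go to q_0, push B# → (q_0, bdcdac, B#)
  read b, top B: go to q_2, push ε → (q_2, dcdac, #)
  read d, top #: go to q_1, push B# → (q_1, cdac, B#)
  read c, top B: go to q_4, push BB → (q_4, dac, BB#)
  read d, top B: go to q_3, push BB → (q_3, ac, BBB#)
No transition for (q_3, a, top B); M blocks with input ac remaining.

stuck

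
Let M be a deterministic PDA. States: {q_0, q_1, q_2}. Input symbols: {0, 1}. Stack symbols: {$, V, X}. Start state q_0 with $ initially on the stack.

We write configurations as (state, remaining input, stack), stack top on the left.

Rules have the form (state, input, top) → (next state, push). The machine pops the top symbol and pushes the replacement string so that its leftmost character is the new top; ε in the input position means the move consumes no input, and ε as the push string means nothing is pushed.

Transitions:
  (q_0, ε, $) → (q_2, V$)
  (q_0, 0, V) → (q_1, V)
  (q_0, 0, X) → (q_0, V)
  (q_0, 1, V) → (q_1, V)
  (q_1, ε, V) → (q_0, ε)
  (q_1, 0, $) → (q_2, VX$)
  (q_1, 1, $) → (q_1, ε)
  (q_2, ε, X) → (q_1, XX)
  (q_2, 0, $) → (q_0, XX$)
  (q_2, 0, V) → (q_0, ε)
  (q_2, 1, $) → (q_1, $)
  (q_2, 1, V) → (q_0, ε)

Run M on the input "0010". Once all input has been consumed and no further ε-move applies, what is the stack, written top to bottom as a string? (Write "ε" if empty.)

(q_0, 0010, $)
  ε-move, top $: go to q_2, push V$ → (q_2, 0010, V$)
  read 0, top V: go to q_0, push ε → (q_0, 010, $)
  ε-move, top $: go to q_2, push V$ → (q_2, 010, V$)
  read 0, top V: go to q_0, push ε → (q_0, 10, $)
  ε-move, top $: go to q_2, push V$ → (q_2, 10, V$)
  read 1, top V: go to q_0, push ε → (q_0, 0, $)
  ε-move, top $: go to q_2, push V$ → (q_2, 0, V$)
  read 0, top V: go to q_0, push ε → (q_0, ε, $)
  ε-move, top $: go to q_2, push V$ → (q_2, ε, V$)
All input consumed in state q_2 with stack V$.

V$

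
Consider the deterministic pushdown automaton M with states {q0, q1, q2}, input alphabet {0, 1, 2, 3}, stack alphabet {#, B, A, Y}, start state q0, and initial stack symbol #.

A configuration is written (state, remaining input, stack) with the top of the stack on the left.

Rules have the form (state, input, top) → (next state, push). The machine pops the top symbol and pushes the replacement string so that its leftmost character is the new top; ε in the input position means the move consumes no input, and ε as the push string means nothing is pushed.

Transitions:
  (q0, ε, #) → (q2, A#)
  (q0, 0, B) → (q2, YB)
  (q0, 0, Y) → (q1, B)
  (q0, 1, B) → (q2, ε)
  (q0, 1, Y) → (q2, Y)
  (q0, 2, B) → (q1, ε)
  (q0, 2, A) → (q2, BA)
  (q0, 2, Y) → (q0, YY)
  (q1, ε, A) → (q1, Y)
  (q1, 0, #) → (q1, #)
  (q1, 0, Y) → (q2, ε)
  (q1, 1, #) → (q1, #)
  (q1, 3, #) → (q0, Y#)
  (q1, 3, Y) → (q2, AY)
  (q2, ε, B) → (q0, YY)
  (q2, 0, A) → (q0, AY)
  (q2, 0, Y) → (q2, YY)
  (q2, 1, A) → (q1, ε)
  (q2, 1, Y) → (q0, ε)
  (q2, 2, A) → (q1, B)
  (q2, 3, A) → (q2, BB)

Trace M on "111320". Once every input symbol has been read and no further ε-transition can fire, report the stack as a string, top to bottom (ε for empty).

BY#

(q0, 111320, #)
  ε-move, top #: go to q2, push A# → (q2, 111320, A#)
  read 1, top A: go to q1, push ε → (q1, 11320, #)
  read 1, top #: go to q1, push # → (q1, 1320, #)
  read 1, top #: go to q1, push # → (q1, 320, #)
  read 3, top #: go to q0, push Y# → (q0, 20, Y#)
  read 2, top Y: go to q0, push YY → (q0, 0, YY#)
  read 0, top Y: go to q1, push B → (q1, ε, BY#)
All input consumed in state q1 with stack BY#.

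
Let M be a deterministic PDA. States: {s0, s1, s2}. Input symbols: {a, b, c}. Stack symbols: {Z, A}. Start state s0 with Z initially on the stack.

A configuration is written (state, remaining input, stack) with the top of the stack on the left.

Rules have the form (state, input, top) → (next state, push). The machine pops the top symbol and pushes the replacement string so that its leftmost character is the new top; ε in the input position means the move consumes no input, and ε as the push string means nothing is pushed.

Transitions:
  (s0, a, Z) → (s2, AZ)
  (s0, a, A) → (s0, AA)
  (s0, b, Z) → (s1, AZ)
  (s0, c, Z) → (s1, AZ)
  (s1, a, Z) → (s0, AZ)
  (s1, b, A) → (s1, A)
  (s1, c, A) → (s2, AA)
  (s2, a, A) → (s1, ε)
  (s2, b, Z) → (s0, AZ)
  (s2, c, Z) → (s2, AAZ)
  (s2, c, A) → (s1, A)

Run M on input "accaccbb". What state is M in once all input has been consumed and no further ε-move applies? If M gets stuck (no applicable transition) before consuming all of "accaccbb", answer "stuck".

s1

(s0, accaccbb, Z)
  read a, top Z: go to s2, push AZ → (s2, ccaccbb, AZ)
  read c, top A: go to s1, push A → (s1, caccbb, AZ)
  read c, top A: go to s2, push AA → (s2, accbb, AAZ)
  read a, top A: go to s1, push ε → (s1, ccbb, AZ)
  read c, top A: go to s2, push AA → (s2, cbb, AAZ)
  read c, top A: go to s1, push A → (s1, bb, AAZ)
  read b, top A: go to s1, push A → (s1, b, AAZ)
  read b, top A: go to s1, push A → (s1, ε, AAZ)
All input consumed; M is in state s1.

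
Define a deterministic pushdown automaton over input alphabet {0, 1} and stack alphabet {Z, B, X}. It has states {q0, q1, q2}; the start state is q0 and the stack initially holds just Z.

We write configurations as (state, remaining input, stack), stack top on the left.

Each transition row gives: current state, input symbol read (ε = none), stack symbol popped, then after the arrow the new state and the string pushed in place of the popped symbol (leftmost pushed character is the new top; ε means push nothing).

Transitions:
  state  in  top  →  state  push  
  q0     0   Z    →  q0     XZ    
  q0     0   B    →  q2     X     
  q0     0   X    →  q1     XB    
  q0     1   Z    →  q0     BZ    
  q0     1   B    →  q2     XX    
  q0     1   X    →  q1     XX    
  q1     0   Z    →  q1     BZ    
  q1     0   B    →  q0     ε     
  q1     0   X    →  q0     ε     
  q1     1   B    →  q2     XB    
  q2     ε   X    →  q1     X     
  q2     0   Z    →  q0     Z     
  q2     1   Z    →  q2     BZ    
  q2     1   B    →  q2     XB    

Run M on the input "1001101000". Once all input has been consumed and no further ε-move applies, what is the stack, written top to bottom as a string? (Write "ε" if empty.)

(q0, 1001101000, Z) ⊢ (q0, 001101000, BZ) ⊢ (q2, 01101000, XZ) ⊢ (q1, 01101000, XZ) ⊢ (q0, 1101000, Z) ⊢ (q0, 101000, BZ) ⊢ (q2, 01000, XXZ) ⊢ (q1, 01000, XXZ) ⊢ (q0, 1000, XZ) ⊢ (q1, 000, XXZ) ⊢ (q0, 00, XZ) ⊢ (q1, 0, XBZ) ⊢ (q0, ε, BZ)
All input consumed in state q0 with stack BZ.

BZ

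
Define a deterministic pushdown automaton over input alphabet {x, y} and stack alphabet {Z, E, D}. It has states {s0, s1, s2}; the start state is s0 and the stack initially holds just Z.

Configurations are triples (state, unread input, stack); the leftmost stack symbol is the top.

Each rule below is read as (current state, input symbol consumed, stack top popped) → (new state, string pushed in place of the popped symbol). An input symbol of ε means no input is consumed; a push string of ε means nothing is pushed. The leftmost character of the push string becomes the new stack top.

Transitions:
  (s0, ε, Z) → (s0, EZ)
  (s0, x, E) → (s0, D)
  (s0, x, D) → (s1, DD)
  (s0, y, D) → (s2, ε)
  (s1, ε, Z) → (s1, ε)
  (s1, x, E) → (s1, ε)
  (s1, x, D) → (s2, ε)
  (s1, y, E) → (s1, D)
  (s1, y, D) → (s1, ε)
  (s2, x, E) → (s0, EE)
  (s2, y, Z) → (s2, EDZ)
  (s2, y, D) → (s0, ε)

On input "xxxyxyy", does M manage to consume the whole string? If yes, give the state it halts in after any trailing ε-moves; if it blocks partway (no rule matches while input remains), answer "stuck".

(s0, xxxyxyy, Z) ⊢ (s0, xxxyxyy, EZ) ⊢ (s0, xxyxyy, DZ) ⊢ (s1, xyxyy, DDZ) ⊢ (s2, yxyy, DZ) ⊢ (s0, xyy, Z) ⊢ (s0, xyy, EZ) ⊢ (s0, yy, DZ) ⊢ (s2, y, Z) ⊢ (s2, ε, EDZ)
All input consumed; M is in state s2.

s2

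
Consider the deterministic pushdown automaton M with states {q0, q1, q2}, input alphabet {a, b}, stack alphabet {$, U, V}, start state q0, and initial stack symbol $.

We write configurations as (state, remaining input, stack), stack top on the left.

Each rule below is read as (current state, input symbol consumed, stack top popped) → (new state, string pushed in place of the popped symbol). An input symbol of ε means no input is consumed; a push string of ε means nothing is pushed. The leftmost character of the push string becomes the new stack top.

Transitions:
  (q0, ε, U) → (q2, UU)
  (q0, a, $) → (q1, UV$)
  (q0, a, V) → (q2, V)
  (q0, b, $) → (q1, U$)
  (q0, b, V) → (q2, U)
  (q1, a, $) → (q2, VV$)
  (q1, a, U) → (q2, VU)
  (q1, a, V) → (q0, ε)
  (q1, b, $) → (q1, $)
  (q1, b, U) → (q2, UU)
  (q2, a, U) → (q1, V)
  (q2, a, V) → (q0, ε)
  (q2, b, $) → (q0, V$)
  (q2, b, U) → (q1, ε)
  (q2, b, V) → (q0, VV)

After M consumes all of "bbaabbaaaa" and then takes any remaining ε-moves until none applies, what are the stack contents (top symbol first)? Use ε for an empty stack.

(q0, bbaabbaaaa, $)
  read b, top $: go to q1, push U$ → (q1, baabbaaaa, U$)
  read b, top U: go to q2, push UU → (q2, aabbaaaa, UU$)
  read a, top U: go to q1, push V → (q1, abbaaaa, VU$)
  read a, top V: go to q0, push ε → (q0, bbaaaa, U$)
  ε-move, top U: go to q2, push UU → (q2, bbaaaa, UU$)
  read b, top U: go to q1, push ε → (q1, baaaa, U$)
  read b, top U: go to q2, push UU → (q2, aaaa, UU$)
  read a, top U: go to q1, push V → (q1, aaa, VU$)
  read a, top V: go to q0, push ε → (q0, aa, U$)
  ε-move, top U: go to q2, push UU → (q2, aa, UU$)
  read a, top U: go to q1, push V → (q1, a, VU$)
  read a, top V: go to q0, push ε → (q0, ε, U$)
  ε-move, top U: go to q2, push UU → (q2, ε, UU$)
All input consumed in state q2 with stack UU$.

UU$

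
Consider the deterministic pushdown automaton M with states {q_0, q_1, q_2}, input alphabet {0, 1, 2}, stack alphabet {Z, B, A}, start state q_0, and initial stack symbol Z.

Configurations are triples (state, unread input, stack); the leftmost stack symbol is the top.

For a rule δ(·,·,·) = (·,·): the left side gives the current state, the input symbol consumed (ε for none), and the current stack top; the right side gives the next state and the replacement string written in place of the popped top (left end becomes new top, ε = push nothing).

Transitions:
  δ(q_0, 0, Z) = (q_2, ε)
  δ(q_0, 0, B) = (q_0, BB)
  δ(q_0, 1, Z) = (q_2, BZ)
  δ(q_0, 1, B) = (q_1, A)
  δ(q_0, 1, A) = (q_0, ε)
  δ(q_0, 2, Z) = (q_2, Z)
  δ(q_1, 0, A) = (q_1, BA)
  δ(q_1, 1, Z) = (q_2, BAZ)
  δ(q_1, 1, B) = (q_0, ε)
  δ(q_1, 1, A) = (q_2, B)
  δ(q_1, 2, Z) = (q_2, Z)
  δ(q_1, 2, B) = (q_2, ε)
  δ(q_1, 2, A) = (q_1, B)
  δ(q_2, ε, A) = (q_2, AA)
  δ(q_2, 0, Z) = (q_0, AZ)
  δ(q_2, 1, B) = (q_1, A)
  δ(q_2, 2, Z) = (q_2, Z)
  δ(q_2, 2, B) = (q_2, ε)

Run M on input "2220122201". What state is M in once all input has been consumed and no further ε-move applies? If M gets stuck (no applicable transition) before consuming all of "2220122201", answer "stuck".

(q_0, 2220122201, Z)
  read 2, top Z: go to q_2, push Z → (q_2, 220122201, Z)
  read 2, top Z: go to q_2, push Z → (q_2, 20122201, Z)
  read 2, top Z: go to q_2, push Z → (q_2, 0122201, Z)
  read 0, top Z: go to q_0, push AZ → (q_0, 122201, AZ)
  read 1, top A: go to q_0, push ε → (q_0, 22201, Z)
  read 2, top Z: go to q_2, push Z → (q_2, 2201, Z)
  read 2, top Z: go to q_2, push Z → (q_2, 201, Z)
  read 2, top Z: go to q_2, push Z → (q_2, 01, Z)
  read 0, top Z: go to q_0, push AZ → (q_0, 1, AZ)
  read 1, top A: go to q_0, push ε → (q_0, ε, Z)
All input consumed; M is in state q_0.

q_0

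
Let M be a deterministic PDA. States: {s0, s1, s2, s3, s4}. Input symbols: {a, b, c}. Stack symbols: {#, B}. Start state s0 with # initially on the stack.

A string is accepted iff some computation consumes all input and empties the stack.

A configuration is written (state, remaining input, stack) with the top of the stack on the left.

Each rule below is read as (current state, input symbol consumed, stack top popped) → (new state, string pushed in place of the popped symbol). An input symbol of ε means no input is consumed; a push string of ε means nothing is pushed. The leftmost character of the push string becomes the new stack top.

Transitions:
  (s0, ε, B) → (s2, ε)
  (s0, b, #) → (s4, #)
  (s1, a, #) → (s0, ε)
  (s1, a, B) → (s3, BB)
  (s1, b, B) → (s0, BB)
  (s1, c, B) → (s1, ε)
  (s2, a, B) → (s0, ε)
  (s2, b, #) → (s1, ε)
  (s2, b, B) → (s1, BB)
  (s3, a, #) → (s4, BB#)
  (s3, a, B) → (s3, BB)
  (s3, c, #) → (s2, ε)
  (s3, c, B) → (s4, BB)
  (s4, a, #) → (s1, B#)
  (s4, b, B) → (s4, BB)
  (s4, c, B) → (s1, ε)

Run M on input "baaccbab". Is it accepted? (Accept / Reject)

(s0, baaccbab, #)
  read b, top #: go to s4, push # → (s4, aaccbab, #)
  read a, top #: go to s1, push B# → (s1, accbab, B#)
  read a, top B: go to s3, push BB → (s3, ccbab, BB#)
  read c, top B: go to s4, push BB → (s4, cbab, BBB#)
  read c, top B: go to s1, push ε → (s1, bab, BB#)
  read b, top B: go to s0, push BB → (s0, ab, BBB#)
  ε-move, top B: go to s2, push ε → (s2, ab, BB#)
  read a, top B: go to s0, push ε → (s0, b, B#)
  ε-move, top B: go to s2, push ε → (s2, b, #)
  read b, top #: go to s1, push ε → (s1, ε, ε)
All input consumed and the stack is empty.

Accept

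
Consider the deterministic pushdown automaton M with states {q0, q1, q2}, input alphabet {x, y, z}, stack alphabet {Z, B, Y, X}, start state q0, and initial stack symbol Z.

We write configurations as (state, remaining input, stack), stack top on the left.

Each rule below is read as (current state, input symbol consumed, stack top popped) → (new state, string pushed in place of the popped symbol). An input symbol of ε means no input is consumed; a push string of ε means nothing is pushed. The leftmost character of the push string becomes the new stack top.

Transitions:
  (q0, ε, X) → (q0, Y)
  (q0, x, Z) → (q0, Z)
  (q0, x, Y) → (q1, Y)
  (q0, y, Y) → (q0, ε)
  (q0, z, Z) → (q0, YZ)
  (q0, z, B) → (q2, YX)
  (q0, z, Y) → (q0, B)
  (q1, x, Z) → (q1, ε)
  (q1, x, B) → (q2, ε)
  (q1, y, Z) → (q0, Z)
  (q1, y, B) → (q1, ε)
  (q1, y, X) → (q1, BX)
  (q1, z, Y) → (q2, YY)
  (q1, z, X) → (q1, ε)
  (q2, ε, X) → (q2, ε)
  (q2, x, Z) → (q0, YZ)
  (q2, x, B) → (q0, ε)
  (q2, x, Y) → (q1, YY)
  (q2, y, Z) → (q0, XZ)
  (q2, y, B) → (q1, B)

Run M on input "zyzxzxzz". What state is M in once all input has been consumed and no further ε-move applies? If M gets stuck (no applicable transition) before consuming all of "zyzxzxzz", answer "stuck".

stuck

(q0, zyzxzxzz, Z)
  read z, top Z: go to q0, push YZ → (q0, yzxzxzz, YZ)
  read y, top Y: go to q0, push ε → (q0, zxzxzz, Z)
  read z, top Z: go to q0, push YZ → (q0, xzxzz, YZ)
  read x, top Y: go to q1, push Y → (q1, zxzz, YZ)
  read z, top Y: go to q2, push YY → (q2, xzz, YYZ)
  read x, top Y: go to q1, push YY → (q1, zz, YYYZ)
  read z, top Y: go to q2, push YY → (q2, z, YYYYZ)
No transition for (q2, z, top Y); M blocks with input z remaining.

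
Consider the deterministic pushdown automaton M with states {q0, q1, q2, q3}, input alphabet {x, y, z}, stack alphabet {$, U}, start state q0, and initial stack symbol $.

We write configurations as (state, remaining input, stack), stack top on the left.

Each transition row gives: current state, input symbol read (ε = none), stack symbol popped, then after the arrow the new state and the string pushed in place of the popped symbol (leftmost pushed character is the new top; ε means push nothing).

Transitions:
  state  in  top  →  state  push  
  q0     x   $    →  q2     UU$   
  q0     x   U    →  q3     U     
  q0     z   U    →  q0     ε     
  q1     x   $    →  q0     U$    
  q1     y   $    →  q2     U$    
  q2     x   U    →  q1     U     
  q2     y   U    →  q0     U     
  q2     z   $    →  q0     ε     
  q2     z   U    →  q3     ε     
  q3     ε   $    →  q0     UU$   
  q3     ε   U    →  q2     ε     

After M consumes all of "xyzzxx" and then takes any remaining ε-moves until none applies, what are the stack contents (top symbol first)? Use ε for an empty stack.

(q0, xyzzxx, $)
  read x, top $: go to q2, push UU$ → (q2, yzzxx, UU$)
  read y, top U: go to q0, push U → (q0, zzxx, UU$)
  read z, top U: go to q0, push ε → (q0, zxx, U$)
  read z, top U: go to q0, push ε → (q0, xx, $)
  read x, top $: go to q2, push UU$ → (q2, x, UU$)
  read x, top U: go to q1, push U → (q1, ε, UU$)
All input consumed in state q1 with stack UU$.

UU$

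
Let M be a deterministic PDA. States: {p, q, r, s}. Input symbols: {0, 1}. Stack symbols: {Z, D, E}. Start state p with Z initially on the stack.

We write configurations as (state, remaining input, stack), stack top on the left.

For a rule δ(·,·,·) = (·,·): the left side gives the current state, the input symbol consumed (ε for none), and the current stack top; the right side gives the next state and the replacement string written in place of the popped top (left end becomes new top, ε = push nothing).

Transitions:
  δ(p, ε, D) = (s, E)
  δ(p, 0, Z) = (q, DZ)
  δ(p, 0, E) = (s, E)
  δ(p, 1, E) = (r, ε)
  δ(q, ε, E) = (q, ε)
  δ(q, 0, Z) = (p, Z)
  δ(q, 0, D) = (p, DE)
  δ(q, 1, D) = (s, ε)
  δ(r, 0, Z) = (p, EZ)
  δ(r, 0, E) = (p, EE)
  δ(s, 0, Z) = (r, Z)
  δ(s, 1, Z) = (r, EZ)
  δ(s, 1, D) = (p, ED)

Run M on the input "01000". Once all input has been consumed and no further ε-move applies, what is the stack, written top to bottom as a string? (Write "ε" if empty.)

EZ

(p, 01000, Z)
  read 0, top Z: go to q, push DZ → (q, 1000, DZ)
  read 1, top D: go to s, push ε → (s, 000, Z)
  read 0, top Z: go to r, push Z → (r, 00, Z)
  read 0, top Z: go to p, push EZ → (p, 0, EZ)
  read 0, top E: go to s, push E → (s, ε, EZ)
All input consumed in state s with stack EZ.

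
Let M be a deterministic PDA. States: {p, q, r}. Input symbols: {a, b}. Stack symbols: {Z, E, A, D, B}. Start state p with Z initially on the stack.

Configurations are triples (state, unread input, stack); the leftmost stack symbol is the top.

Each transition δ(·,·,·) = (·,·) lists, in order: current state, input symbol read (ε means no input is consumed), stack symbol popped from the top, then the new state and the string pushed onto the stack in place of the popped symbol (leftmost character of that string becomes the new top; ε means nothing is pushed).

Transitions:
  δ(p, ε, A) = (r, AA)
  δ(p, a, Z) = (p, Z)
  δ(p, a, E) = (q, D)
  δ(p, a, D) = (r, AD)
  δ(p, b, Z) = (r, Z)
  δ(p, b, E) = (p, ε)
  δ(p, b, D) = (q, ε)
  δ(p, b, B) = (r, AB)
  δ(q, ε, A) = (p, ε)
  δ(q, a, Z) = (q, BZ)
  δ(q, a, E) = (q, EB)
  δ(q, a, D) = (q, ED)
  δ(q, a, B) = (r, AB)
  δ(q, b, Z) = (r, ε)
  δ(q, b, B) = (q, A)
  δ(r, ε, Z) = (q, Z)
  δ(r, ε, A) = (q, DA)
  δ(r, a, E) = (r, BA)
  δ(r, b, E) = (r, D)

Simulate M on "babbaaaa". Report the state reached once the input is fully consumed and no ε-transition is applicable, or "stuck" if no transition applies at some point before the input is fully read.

q

(p, babbaaaa, Z)
  read b, top Z: go to r, push Z → (r, abbaaaa, Z)
  ε-move, top Z: go to q, push Z → (q, abbaaaa, Z)
  read a, top Z: go to q, push BZ → (q, bbaaaa, BZ)
  read b, top B: go to q, push A → (q, baaaa, AZ)
  ε-move, top A: go to p, push ε → (p, baaaa, Z)
  read b, top Z: go to r, push Z → (r, aaaa, Z)
  ε-move, top Z: go to q, push Z → (q, aaaa, Z)
  read a, top Z: go to q, push BZ → (q, aaa, BZ)
  read a, top B: go to r, push AB → (r, aa, ABZ)
  ε-move, top A: go to q, push DA → (q, aa, DABZ)
  read a, top D: go to q, push ED → (q, a, EDABZ)
  read a, top E: go to q, push EB → (q, ε, EBDABZ)
All input consumed; M is in state q.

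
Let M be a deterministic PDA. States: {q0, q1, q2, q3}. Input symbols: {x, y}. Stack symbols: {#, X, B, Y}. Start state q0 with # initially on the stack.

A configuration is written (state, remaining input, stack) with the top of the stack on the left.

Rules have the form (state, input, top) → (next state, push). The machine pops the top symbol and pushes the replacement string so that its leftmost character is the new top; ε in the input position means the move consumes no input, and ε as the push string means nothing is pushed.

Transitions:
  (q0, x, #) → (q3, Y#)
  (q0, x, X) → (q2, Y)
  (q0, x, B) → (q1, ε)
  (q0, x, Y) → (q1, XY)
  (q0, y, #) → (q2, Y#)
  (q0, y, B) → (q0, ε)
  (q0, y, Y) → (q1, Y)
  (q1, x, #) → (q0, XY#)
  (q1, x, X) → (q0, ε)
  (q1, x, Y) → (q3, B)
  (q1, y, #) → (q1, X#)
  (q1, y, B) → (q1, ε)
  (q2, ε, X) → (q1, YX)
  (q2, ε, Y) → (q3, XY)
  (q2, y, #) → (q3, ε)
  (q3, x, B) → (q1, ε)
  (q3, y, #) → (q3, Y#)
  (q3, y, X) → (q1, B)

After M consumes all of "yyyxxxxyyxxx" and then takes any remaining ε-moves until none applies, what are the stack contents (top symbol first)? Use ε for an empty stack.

B#

(q0, yyyxxxxyyxxx, #) ⊢ (q2, yyxxxxyyxxx, Y#) ⊢ (q3, yyxxxxyyxxx, XY#) ⊢ (q1, yxxxxyyxxx, BY#) ⊢ (q1, xxxxyyxxx, Y#) ⊢ (q3, xxxyyxxx, B#) ⊢ (q1, xxyyxxx, #) ⊢ (q0, xyyxxx, XY#) ⊢ (q2, yyxxx, YY#) ⊢ (q3, yyxxx, XYY#) ⊢ (q1, yxxx, BYY#) ⊢ (q1, xxx, YY#) ⊢ (q3, xx, BY#) ⊢ (q1, x, Y#) ⊢ (q3, ε, B#)
All input consumed in state q3 with stack B#.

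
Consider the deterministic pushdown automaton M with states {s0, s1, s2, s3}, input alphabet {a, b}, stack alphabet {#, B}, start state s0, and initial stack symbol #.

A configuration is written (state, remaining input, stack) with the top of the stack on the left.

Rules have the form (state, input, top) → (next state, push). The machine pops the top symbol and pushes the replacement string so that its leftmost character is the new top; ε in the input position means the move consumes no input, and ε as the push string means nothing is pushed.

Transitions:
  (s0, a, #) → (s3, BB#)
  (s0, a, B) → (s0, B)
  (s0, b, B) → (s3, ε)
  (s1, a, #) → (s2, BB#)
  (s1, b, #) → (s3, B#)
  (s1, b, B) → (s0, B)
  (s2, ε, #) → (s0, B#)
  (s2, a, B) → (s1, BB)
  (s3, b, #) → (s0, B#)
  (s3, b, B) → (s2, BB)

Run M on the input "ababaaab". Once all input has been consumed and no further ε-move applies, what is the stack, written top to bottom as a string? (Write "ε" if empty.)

BBB#

(s0, ababaaab, #)
  read a, top #: go to s3, push BB# → (s3, babaaab, BB#)
  read b, top B: go to s2, push BB → (s2, abaaab, BBB#)
  read a, top B: go to s1, push BB → (s1, baaab, BBBB#)
  read b, top B: go to s0, push B → (s0, aaab, BBBB#)
  read a, top B: go to s0, push B → (s0, aab, BBBB#)
  read a, top B: go to s0, push B → (s0, ab, BBBB#)
  read a, top B: go to s0, push B → (s0, b, BBBB#)
  read b, top B: go to s3, push ε → (s3, ε, BBB#)
All input consumed in state s3 with stack BBB#.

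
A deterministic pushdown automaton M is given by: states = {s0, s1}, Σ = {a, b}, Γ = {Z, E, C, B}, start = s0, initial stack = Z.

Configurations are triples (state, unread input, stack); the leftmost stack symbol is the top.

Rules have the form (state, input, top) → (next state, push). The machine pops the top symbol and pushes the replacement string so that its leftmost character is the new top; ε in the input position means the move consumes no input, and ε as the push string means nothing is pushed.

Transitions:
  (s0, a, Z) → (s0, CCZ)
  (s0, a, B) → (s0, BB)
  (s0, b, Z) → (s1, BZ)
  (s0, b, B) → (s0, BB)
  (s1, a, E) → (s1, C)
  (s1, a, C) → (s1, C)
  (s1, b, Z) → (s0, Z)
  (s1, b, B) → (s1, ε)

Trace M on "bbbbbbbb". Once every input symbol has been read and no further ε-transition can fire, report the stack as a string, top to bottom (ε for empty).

(s0, bbbbbbbb, Z)
  read b, top Z: go to s1, push BZ → (s1, bbbbbbb, BZ)
  read b, top B: go to s1, push ε → (s1, bbbbbb, Z)
  read b, top Z: go to s0, push Z → (s0, bbbbb, Z)
  read b, top Z: go to s1, push BZ → (s1, bbbb, BZ)
  read b, top B: go to s1, push ε → (s1, bbb, Z)
  read b, top Z: go to s0, push Z → (s0, bb, Z)
  read b, top Z: go to s1, push BZ → (s1, b, BZ)
  read b, top B: go to s1, push ε → (s1, ε, Z)
All input consumed in state s1 with stack Z.

Z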